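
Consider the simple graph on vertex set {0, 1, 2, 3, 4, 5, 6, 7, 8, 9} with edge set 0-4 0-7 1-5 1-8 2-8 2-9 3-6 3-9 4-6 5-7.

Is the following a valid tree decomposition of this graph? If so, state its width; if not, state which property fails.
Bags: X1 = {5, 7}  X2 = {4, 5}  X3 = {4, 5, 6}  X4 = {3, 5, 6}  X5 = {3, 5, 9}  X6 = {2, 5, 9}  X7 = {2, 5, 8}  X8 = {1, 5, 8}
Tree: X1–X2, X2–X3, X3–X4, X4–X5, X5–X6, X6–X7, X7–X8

No — vertex 0 appears in no bag.

A tree decomposition must satisfy three properties: every vertex lies in some bag; for every edge, both endpoints lie together in some bag; and for every vertex, the bags containing it form a connected subtree. Here vertex 0 appears in no bag, so the decomposition is invalid.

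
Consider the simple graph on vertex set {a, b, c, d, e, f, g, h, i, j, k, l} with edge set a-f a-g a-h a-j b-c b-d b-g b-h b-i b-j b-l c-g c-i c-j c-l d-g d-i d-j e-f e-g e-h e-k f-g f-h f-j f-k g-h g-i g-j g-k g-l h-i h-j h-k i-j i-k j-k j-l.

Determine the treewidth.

4

A width-4 tree decomposition is:
Bags: B1 = {b, g, h, i, j}  B2 = {g, h, i, j, k}  B3 = {f, g, h, j, k}  B4 = {a, f, g, h, j}  B5 = {b, c, g, i, j}  B6 = {e, f, g, h, k}  B7 = {b, c, g, j, l}  B8 = {b, d, g, i, j}
Tree: B1–B2, B2–B3, B3–B4, B1–B5, B3–B6, B5–B7, B1–B8
The largest bag has 5 vertices, giving width 4; this decomposition certifies tw(G) ≤ 4. On the other hand G contains the 5-clique {b, d, g, i, j}. A clique must lie in a single bag of any decomposition, so no decomposition can have width below 4. Therefore the treewidth is 4.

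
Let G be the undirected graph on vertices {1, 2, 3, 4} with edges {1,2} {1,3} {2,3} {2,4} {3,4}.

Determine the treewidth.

2

A width-2 tree decomposition is:
Bags: B1 = {1, 2, 3}  B2 = {2, 3, 4}
Tree: B1–B2
Each bag holds 3 vertices, so the decomposition has width 2, which upper-bounds the treewidth. For the lower bound, the 3 vertices {1, 2, 3} are pairwise adjacent, and any tree decomposition puts a clique entirely inside one bag — forcing width ≥ 2. The upper and lower bounds meet at 2, so that is the treewidth.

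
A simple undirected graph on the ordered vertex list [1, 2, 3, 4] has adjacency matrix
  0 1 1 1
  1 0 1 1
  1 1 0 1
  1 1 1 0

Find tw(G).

A width-3 tree decomposition is:
Bags: B1 = {1, 2, 3, 4}
Tree: (single bag)
A single bag containing all 4 vertices is trivially a valid decomposition of width 3. For the lower bound, the 4 vertices {1, 2, 3, 4} are pairwise adjacent, and any tree decomposition puts a clique entirely inside one bag — forcing width ≥ 3. Combining the bounds, tw(G) = 3.

3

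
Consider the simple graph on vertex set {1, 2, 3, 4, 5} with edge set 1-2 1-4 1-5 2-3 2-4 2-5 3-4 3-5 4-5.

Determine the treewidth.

3

A width-3 tree decomposition is:
Bags: B1 = {1, 2, 4, 5}  B2 = {2, 3, 4, 5}
Tree: B1–B2
Every bag has size at most 4, so the width is 4 − 1 = 3 and tw(G) ≤ 3. For the lower bound, the 4 vertices {1, 2, 4, 5} are pairwise adjacent, and any tree decomposition puts a clique entirely inside one bag — forcing width ≥ 3. Hence tw(G) = 3 exactly.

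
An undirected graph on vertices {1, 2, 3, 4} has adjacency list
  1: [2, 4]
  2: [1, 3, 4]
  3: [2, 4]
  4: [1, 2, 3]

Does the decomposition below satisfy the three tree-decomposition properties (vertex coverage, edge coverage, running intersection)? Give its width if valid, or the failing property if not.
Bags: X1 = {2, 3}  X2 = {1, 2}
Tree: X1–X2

No — vertex 4 appears in no bag.

A tree decomposition must satisfy three properties: every vertex lies in some bag; for every edge, both endpoints lie together in some bag; and for every vertex, the bags containing it form a connected subtree. Here vertex 4 appears in no bag, so the decomposition is invalid.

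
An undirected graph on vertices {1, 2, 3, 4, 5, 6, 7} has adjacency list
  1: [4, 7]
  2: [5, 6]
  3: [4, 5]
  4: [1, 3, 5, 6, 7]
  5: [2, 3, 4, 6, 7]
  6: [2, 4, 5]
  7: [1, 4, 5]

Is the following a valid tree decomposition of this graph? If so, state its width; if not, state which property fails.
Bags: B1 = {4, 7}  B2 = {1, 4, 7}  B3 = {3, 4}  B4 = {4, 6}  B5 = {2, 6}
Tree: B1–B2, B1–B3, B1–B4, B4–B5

No — vertex 5 appears in no bag.

A tree decomposition must satisfy three properties: every vertex lies in some bag; for every edge, both endpoints lie together in some bag; and for every vertex, the bags containing it form a connected subtree. Here vertex 5 appears in no bag, so the decomposition is invalid.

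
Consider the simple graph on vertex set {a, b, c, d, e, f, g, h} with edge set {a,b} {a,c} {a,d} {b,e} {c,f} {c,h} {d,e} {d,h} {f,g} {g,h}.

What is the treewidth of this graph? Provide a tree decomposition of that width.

Treewidth 2.
One such decomposition:
Bags: B1 = {c, f, g}  B2 = {c, g, h}  B3 = {a, c, h}  B4 = {a, d, h}  B5 = {a, b, d}  B6 = {b, d, e}
Tree: B1–B2, B2–B3, B3–B4, B4–B5, B5–B6

Every bag has size at most 3, so the width is 3 − 1 = 2 and tw(G) ≤ 2. The edges f–g–h–c–f form a cycle, so G is not a tree and its treewidth is at least 2. Hence tw(G) = 2 exactly.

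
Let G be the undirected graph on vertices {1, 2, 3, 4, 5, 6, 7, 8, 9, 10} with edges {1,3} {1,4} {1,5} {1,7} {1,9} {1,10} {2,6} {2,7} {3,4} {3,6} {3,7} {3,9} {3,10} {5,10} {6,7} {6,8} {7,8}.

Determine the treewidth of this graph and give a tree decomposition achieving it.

Every bag has size at most 3, so the width is 3 − 1 = 2 and tw(G) ≤ 2. For the lower bound, the 3 vertices {6, 7, 8} are pairwise adjacent, and any tree decomposition puts a clique entirely inside one bag — forcing width ≥ 2. Therefore the treewidth is 2.

Treewidth 2.
Bags: B1 = {1, 3, 10}  B2 = {1, 3, 7}  B3 = {3, 6, 7}  B4 = {2, 6, 7}  B5 = {1, 3, 9}  B6 = {6, 7, 8}  B7 = {1, 3, 4}  B8 = {1, 5, 10}
Tree: B1–B2, B2–B3, B3–B4, B1–B5, B4–B6, B5–B7, B1–B8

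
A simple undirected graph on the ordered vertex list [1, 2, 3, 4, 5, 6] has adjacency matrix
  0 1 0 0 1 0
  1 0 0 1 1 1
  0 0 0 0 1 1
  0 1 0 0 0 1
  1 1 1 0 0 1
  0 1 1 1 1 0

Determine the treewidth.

2

A width-2 tree decomposition is:
Bags: B1 = {2, 5, 6}  B2 = {1, 2, 5}  B3 = {3, 5, 6}  B4 = {2, 4, 6}
Tree: B1–B2, B1–B3, B1–B4
Every bag has size at most 3, so the width is 3 − 1 = 2 and tw(G) ≤ 2. Conversely, {2, 4, 6} is a clique of size 3, and the vertices of any clique must share a bag in every tree decomposition; so some bag has ≥ 3 vertices and tw(G) ≥ 2. Therefore the treewidth is 2.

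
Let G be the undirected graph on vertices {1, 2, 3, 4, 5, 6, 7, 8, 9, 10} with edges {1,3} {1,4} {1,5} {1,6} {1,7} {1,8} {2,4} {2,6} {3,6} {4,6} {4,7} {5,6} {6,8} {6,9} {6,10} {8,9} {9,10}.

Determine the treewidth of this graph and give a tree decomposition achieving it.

The largest bag has 3 vertices, giving width 2; this decomposition certifies tw(G) ≤ 2. Conversely, {1, 6, 8} is a clique of size 3, and the vertices of any clique must share a bag in every tree decomposition; so some bag has ≥ 3 vertices and tw(G) ≥ 2. Therefore the treewidth is 2.

Treewidth 2.
One optimal decomposition is:
Bags: B1 = {1, 4, 6}  B2 = {1, 3, 6}  B3 = {1, 6, 8}  B4 = {6, 8, 9}  B5 = {6, 9, 10}  B6 = {1, 5, 6}  B7 = {2, 4, 6}  B8 = {1, 4, 7}
Tree: B1–B2, B2–B3, B3–B4, B4–B5, B3–B6, B1–B7, B1–B8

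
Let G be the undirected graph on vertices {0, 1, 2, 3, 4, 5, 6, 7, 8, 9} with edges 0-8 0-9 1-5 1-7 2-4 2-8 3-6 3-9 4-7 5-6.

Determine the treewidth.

2

A width-2 tree decomposition is:
Bags: B1 = {3, 5, 6}  B2 = {1, 3, 5}  B3 = {1, 3, 7}  B4 = {3, 4, 7}  B5 = {2, 3, 4}  B6 = {2, 3, 8}  B7 = {0, 3, 8}  B8 = {0, 3, 9}
Tree: B1–B2, B2–B3, B3–B4, B4–B5, B5–B6, B6–B7, B7–B8
Every bag has size at most 3, so the width is 3 − 1 = 2 and tw(G) ≤ 2. For the lower bound, G contains the cycle 3–6–5–1–7–4–2–8–0–9–3, so G is not a forest; only forests have treewidth ≤ 1, hence tw(G) ≥ 2. Therefore the treewidth is 2.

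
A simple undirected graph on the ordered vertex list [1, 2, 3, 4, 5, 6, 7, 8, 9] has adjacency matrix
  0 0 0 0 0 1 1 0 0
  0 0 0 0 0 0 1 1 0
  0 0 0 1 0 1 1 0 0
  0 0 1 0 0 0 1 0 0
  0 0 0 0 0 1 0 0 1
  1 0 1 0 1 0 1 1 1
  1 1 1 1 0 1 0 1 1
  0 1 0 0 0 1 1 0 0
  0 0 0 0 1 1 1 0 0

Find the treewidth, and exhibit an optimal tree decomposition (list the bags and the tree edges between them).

Treewidth 2.
Bags: B1 = {3, 6, 7}  B2 = {6, 7, 8}  B3 = {1, 6, 7}  B4 = {2, 7, 8}  B5 = {6, 7, 9}  B6 = {5, 6, 9}  B7 = {3, 4, 7}
Tree: B1–B2, B1–B3, B2–B4, B1–B5, B5–B6, B1–B7

Each bag holds 3 vertices, so the decomposition has width 2, which upper-bounds the treewidth. Conversely, {5, 6, 9} is a clique of size 3, and the vertices of any clique must share a bag in every tree decomposition; so some bag has ≥ 3 vertices and tw(G) ≥ 2. Therefore the treewidth is 2.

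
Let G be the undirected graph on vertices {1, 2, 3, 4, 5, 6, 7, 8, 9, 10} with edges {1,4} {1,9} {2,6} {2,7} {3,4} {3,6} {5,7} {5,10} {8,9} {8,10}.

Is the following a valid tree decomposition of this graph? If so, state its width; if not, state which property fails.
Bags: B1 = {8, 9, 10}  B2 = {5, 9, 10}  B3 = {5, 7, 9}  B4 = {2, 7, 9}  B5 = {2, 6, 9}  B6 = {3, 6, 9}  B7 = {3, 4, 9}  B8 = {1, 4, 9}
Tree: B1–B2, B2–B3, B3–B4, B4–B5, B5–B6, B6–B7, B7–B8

Vertex coverage: the bags together contain {1, 2, 3, 4, 5, 6, 7, 8, 9, 10}, the full vertex set. Edge coverage: each edge of G has both endpoints in at least one bag. Running intersection: for every vertex, the bags containing it form a connected subtree. All three properties hold, so this is a valid tree decomposition of width max|bag| − 1 = 2, and hence tw(G) ≤ 2.

Yes; width 2.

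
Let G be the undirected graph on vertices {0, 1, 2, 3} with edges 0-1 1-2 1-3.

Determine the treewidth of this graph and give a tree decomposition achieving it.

Every bag has size at most 2, so the width is 2 − 1 = 1 and tw(G) ≤ 1. G has an edge, so its treewidth is at least 1. Hence tw(G) = 1 exactly.

Treewidth 1.
Bags: B1 = {1, 2}  B2 = {0, 1}  B3 = {1, 3}
Tree: B1–B2, B2–B3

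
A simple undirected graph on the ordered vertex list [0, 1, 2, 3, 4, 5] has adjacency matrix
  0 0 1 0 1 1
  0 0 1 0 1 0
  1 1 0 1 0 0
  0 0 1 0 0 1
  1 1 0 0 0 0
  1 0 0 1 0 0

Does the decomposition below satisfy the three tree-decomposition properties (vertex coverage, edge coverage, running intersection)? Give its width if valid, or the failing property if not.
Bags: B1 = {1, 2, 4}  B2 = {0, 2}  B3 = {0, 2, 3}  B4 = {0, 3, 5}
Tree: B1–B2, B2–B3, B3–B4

A tree decomposition must satisfy three properties: every vertex lies in some bag; for every edge, both endpoints lie together in some bag; and for every vertex, the bags containing it form a connected subtree. Here edge (4,0) lies in no bag, so the decomposition is invalid.

No — edge (4,0) lies in no bag.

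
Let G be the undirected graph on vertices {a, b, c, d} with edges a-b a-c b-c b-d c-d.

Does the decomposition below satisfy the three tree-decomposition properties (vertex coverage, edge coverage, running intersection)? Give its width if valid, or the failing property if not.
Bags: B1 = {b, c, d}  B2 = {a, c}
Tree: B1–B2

A tree decomposition must satisfy three properties: every vertex lies in some bag; for every edge, both endpoints lie together in some bag; and for every vertex, the bags containing it form a connected subtree. Here edge (b,a) lies in no bag, so the decomposition is invalid.

No — edge (b,a) lies in no bag.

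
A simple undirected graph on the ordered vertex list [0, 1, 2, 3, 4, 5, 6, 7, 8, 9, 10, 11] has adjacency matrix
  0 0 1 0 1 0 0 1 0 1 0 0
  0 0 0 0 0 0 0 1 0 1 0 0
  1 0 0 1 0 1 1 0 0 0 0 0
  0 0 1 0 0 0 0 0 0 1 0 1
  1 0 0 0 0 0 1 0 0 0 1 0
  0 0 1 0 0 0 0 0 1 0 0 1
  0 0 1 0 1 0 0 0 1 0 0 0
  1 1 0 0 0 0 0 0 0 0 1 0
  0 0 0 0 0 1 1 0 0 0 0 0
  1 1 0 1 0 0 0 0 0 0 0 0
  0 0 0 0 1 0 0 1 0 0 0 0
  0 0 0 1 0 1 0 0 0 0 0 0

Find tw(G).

A width-3 tree decomposition is:
Bags: B1 = {5, 6, 8, 11}  B2 = {2, 5, 6, 11}  B3 = {2, 3, 6, 11}  B4 = {2, 3, 4, 6}  B5 = {0, 2, 3, 4}  B6 = {0, 3, 4, 9}  B7 = {0, 4, 9, 10}  B8 = {0, 7, 9, 10}  B9 = {1, 7, 9, 10}
Tree: B1–B2, B2–B3, B3–B4, B4–B5, B5–B6, B6–B7, B7–B8, B8–B9
Every bag has size at most 4, so the width is 4 − 1 = 3 and tw(G) ≤ 3. For the lower bound: the 4 vertex sets {5,8,11}, {6}, {2}, {0,3,4,9} are disjoint, each induces a connected subgraph, and every pair is joined by at least one edge of G. Contracting each set to a single vertex therefore yields K_{4} as a minor, and since treewidth is minor-monotone, tw(G) ≥ tw(K_{4}) = 3. The upper and lower bounds meet at 3, so that is the treewidth.

3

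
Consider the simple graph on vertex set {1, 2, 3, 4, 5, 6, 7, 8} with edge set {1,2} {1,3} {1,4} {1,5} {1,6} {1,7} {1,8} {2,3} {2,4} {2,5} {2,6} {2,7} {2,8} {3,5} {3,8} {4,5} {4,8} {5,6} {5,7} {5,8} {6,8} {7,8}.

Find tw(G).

A width-4 tree decomposition is:
Bags: B1 = {1, 2, 3, 5, 8}  B2 = {1, 2, 4, 5, 8}  B3 = {1, 2, 5, 6, 8}  B4 = {1, 2, 5, 7, 8}
Tree: B1–B2, B1–B3, B2–B4
Each bag holds 5 vertices, so the decomposition has width 4, which upper-bounds the treewidth. On the other hand G contains the 5-clique {1, 2, 3, 5, 8}. A clique must lie in a single bag of any decomposition, so no decomposition can have width below 4. The upper and lower bounds meet at 4, so that is the treewidth.

4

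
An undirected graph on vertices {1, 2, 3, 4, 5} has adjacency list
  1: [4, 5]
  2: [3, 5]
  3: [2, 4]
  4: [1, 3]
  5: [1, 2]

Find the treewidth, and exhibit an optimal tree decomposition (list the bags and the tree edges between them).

Every bag has size at most 3, so the width is 3 − 1 = 2 and tw(G) ≤ 2. Since 3–4–1–5–2–3 is a cycle in G, G is not acyclic. Forests are exactly the graphs of treewidth ≤ 1, so tw(G) ≥ 2. Therefore the treewidth is 2.

Treewidth 2.
Bags: B1 = {1, 3, 4}  B2 = {1, 3, 5}  B3 = {2, 3, 5}
Tree: B1–B2, B2–B3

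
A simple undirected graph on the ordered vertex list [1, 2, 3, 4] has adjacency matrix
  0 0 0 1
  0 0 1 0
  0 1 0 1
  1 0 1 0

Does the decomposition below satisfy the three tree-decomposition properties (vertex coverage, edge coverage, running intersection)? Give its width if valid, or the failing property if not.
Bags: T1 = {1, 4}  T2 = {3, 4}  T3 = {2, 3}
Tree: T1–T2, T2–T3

Every vertex of G appears in some bag (union = {1, 2, 3, 4}); every edge is covered by a bag; and for each vertex v the set of bags containing v is connected in the bag tree. The decomposition is therefore valid. The largest bag has 2 vertices, so the width is 1.

Yes; width 1.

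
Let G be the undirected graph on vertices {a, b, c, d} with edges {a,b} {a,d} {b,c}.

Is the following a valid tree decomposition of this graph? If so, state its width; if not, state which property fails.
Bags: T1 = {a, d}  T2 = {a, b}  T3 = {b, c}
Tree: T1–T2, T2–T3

Checking the three conditions: (i) the bags cover all of {a, b, c, d}; (ii) for each edge, some bag contains both endpoints; (iii) the bags containing any fixed vertex form a subtree. All hold, so the decomposition is valid with width 2 − 1 = 1.

Yes; width 1.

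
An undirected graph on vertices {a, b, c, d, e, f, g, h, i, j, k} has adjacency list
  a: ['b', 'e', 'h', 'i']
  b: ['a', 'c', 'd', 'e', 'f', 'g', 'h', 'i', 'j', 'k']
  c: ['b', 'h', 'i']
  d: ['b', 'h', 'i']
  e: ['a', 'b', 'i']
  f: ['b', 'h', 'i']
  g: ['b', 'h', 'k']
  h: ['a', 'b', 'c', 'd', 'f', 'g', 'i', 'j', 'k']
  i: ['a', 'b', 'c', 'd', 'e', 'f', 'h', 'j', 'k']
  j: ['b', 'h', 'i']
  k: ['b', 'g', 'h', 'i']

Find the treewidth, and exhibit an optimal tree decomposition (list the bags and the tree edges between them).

Treewidth 3.
Bags: B1 = {b, d, h, i}  B2 = {b, h, i, k}  B3 = {a, b, h, i}  B4 = {b, h, i, j}  B5 = {b, f, h, i}  B6 = {b, g, h, k}  B7 = {b, c, h, i}  B8 = {a, b, e, i}
Tree: B1–B2, B2–B3, B3–B4, B1–B5, B2–B6, B3–B7, B3–B8

Every bag has size at most 4, so the width is 4 − 1 = 3 and tw(G) ≤ 3. Conversely, {a, b, e, i} is a clique of size 4, and the vertices of any clique must share a bag in every tree decomposition; so some bag has ≥ 4 vertices and tw(G) ≥ 3. Hence tw(G) = 3 exactly.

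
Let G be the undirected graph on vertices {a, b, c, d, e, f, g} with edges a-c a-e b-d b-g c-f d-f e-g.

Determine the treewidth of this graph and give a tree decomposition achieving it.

Treewidth 2.
Bags: B1 = {a, c, f}  B2 = {a, d, f}  B3 = {a, b, d}  B4 = {a, b, g}  B5 = {a, e, g}
Tree: B1–B2, B2–B3, B3–B4, B4–B5

Every bag has size at most 3, so the width is 3 − 1 = 2 and tw(G) ≤ 2. The edges a–c–f–d–b–g–e–a form a cycle, so G is not a tree and its treewidth is at least 2. The upper and lower bounds meet at 2, so that is the treewidth.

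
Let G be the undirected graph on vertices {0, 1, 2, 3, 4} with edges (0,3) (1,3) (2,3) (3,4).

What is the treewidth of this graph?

1

A width-1 tree decomposition is:
Bags: B1 = {3, 4}  B2 = {0, 3}  B3 = {1, 3}  B4 = {2, 3}
Tree: B1–B2, B1–B3, B3–B4
Each bag holds 2 vertices, so the decomposition has width 1, which upper-bounds the treewidth. G has an edge, so its treewidth is at least 1. Combining the bounds, tw(G) = 1.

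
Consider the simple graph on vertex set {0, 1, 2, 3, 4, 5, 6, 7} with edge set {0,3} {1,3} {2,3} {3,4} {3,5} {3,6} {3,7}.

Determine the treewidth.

A width-1 tree decomposition is:
Bags: B1 = {3, 6}  B2 = {3, 5}  B3 = {2, 3}  B4 = {1, 3}  B5 = {3, 7}  B6 = {3, 4}  B7 = {0, 3}
Tree: B1–B2, B1–B3, B3–B4, B2–B5, B2–B6, B3–B7
Every bag has size at most 2, so the width is 2 − 1 = 1 and tw(G) ≤ 1. Since G has at least one edge (e.g. 3–6), it is not an edgeless graph, so tw(G) ≥ 1. The upper and lower bounds meet at 1, so that is the treewidth.

1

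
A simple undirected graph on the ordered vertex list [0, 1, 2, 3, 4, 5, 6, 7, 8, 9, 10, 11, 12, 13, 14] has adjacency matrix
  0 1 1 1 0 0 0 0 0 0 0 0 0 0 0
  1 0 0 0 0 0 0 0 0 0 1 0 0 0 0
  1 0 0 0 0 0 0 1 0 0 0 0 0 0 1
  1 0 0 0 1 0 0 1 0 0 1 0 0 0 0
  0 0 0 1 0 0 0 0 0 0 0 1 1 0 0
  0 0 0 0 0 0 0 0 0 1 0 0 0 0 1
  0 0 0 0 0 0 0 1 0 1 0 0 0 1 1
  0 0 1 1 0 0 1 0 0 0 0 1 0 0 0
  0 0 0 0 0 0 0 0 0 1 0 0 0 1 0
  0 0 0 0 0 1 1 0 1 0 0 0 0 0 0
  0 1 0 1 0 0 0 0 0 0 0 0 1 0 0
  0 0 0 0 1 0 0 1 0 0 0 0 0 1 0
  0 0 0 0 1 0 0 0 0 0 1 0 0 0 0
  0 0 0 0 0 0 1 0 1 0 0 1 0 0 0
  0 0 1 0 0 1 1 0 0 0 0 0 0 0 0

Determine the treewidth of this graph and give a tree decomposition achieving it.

Treewidth 3.
One optimal decomposition is:
Bags: B1 = {0, 1, 10, 12}  B2 = {0, 3, 10, 12}  B3 = {0, 3, 4, 12}  B4 = {0, 2, 3, 4}  B5 = {2, 3, 4, 7}  B6 = {2, 4, 7, 11}  B7 = {2, 7, 11, 14}  B8 = {6, 7, 11, 14}  B9 = {6, 11, 13, 14}  B10 = {5, 6, 13, 14}  B11 = {5, 6, 9, 13}  B12 = {5, 8, 9, 13}
Tree: B1–B2, B2–B3, B3–B4, B4–B5, B5–B6, B6–B7, B7–B8, B8–B9, B9–B10, B10–B11, B11–B12

Every bag has size at most 4, so the width is 4 − 1 = 3 and tw(G) ≤ 3. For the lower bound: the 4 vertex sets {1,10,12}, {0}, {3}, {2,4,7,11} are disjoint, each induces a connected subgraph, and every pair is joined by at least one edge of G. Contracting each set to a single vertex therefore yields K_{4} as a minor, and since treewidth is minor-monotone, tw(G) ≥ tw(K_{4}) = 3. Combining the bounds, tw(G) = 3.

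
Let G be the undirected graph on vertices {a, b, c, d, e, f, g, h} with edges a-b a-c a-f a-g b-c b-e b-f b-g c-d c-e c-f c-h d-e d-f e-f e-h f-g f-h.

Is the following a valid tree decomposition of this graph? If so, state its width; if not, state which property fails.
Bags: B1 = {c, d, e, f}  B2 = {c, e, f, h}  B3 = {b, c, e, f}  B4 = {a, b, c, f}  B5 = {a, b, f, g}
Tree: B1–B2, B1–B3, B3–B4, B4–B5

Vertex coverage: the bags together contain {a, b, c, d, e, f, g, h}, the full vertex set. Edge coverage: each edge of G has both endpoints in at least one bag. Running intersection: for every vertex, the bags containing it form a connected subtree. All three properties hold, so this is a valid tree decomposition of width max|bag| − 1 = 3, and hence tw(G) ≤ 3.

Yes; width 3.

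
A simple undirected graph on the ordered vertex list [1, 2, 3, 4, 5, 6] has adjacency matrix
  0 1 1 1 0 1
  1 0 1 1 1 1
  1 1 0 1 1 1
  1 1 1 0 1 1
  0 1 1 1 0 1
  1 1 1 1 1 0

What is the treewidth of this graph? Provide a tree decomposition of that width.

Treewidth 4.
Bags: B1 = {2, 3, 4, 5, 6}  B2 = {1, 2, 3, 4, 6}
Tree: B1–B2

Each bag holds 5 vertices, so the decomposition has width 4, which upper-bounds the treewidth. Conversely, {1, 2, 3, 4, 6} is a clique of size 5, and the vertices of any clique must share a bag in every tree decomposition; so some bag has ≥ 5 vertices and tw(G) ≥ 4. Combining the bounds, tw(G) = 4.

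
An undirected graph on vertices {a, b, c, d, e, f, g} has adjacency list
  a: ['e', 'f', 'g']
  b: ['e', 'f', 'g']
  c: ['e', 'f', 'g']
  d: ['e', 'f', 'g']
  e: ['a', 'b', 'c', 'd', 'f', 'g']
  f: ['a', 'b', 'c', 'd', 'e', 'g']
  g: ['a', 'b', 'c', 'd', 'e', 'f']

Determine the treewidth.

3

A width-3 tree decomposition is:
Bags: B1 = {b, e, f, g}  B2 = {c, e, f, g}  B3 = {a, e, f, g}  B4 = {d, e, f, g}
Tree: B1–B2, B2–B3, B2–B4
Every bag has size at most 4, so the width is 4 − 1 = 3 and tw(G) ≤ 3. Conversely, {d, e, f, g} is a clique of size 4, and the vertices of any clique must share a bag in every tree decomposition; so some bag has ≥ 4 vertices and tw(G) ≥ 3. Combining the bounds, tw(G) = 3.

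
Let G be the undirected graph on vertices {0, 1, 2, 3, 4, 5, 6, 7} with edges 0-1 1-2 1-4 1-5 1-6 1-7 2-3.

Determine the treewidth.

A width-1 tree decomposition is:
Bags: B1 = {1, 5}  B2 = {1, 7}  B3 = {0, 1}  B4 = {1, 6}  B5 = {1, 2}  B6 = {1, 4}  B7 = {2, 3}
Tree: B1–B2, B2–B3, B2–B4, B4–B5, B1–B6, B5–B7
Each bag holds 2 vertices, so the decomposition has width 1, which upper-bounds the treewidth. G has an edge, so its treewidth is at least 1. Therefore the treewidth is 1.

1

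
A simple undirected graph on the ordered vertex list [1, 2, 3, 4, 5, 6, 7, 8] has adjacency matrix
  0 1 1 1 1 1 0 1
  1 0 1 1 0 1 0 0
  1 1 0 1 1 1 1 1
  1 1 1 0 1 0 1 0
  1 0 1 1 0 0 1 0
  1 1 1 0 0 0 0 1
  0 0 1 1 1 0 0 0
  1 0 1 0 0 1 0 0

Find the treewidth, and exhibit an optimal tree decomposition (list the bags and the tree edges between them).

Treewidth 3.
One such decomposition:
Bags: B1 = {3, 4, 5, 7}  B2 = {1, 3, 4, 5}  B3 = {1, 2, 3, 4}  B4 = {1, 2, 3, 6}  B5 = {1, 3, 6, 8}
Tree: B1–B2, B2–B3, B3–B4, B4–B5

Every bag has size at most 4, so the width is 4 − 1 = 3 and tw(G) ≤ 3. For the lower bound, the 4 vertices {1, 3, 6, 8} are pairwise adjacent, and any tree decomposition puts a clique entirely inside one bag — forcing width ≥ 3. Hence tw(G) = 3 exactly.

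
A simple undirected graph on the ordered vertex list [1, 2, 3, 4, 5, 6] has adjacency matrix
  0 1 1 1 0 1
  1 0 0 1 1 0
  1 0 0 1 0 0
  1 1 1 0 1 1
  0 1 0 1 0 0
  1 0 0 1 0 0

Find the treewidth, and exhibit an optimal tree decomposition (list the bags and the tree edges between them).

Treewidth 2.
Bags: B1 = {1, 3, 4}  B2 = {1, 2, 4}  B3 = {2, 4, 5}  B4 = {1, 4, 6}
Tree: B1–B2, B2–B3, B1–B4

The largest bag has 3 vertices, giving width 2; this decomposition certifies tw(G) ≤ 2. Conversely, {1, 2, 4} is a clique of size 3, and the vertices of any clique must share a bag in every tree decomposition; so some bag has ≥ 3 vertices and tw(G) ≥ 2. Therefore the treewidth is 2.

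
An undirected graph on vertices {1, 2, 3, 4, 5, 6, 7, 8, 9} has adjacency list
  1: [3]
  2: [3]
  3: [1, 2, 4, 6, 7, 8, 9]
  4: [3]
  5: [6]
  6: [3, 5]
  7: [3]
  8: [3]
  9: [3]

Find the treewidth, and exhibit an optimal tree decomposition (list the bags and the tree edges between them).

Each bag holds 2 vertices, so the decomposition has width 1, which upper-bounds the treewidth. Any graph with an edge has treewidth ≥ 1, and G has the edge 3–9. Combining the bounds, tw(G) = 1.

Treewidth 1.
One such decomposition:
Bags: B1 = {3, 9}  B2 = {1, 3}  B3 = {2, 3}  B4 = {3, 8}  B5 = {3, 7}  B6 = {3, 4}  B7 = {3, 6}  B8 = {5, 6}
Tree: B1–B2, B2–B3, B2–B4, B3–B5, B5–B6, B2–B7, B7–B8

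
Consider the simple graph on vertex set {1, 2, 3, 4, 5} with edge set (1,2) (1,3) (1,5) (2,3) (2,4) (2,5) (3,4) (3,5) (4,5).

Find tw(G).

A width-3 tree decomposition is:
Bags: B1 = {1, 2, 3, 5}  B2 = {2, 3, 4, 5}
Tree: B1–B2
The largest bag has 4 vertices, giving width 3; this decomposition certifies tw(G) ≤ 3. For the lower bound, the 4 vertices {1, 2, 3, 5} are pairwise adjacent, and any tree decomposition puts a clique entirely inside one bag — forcing width ≥ 3. Therefore the treewidth is 3.

3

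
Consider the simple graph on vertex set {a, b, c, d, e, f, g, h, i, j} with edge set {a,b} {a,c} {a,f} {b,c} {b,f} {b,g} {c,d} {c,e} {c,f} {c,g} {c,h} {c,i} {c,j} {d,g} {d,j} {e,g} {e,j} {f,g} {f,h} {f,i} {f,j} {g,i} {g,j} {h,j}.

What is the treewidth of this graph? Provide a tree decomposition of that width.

Treewidth 3.
Bags: B1 = {c, e, g, j}  B2 = {c, f, g, j}  B3 = {b, c, f, g}  B4 = {a, b, c, f}  B5 = {c, f, h, j}  B6 = {c, f, g, i}  B7 = {c, d, g, j}
Tree: B1–B2, B2–B3, B3–B4, B2–B5, B2–B6, B2–B7

Every bag has size at most 4, so the width is 4 − 1 = 3 and tw(G) ≤ 3. On the other hand G contains the 4-clique {c, d, g, j}. A clique must lie in a single bag of any decomposition, so no decomposition can have width below 3. The upper and lower bounds meet at 3, so that is the treewidth.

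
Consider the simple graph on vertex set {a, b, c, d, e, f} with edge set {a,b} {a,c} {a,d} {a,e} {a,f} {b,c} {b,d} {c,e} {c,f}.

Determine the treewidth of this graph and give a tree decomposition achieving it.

Treewidth 2.
Bags: B1 = {a, b, d}  B2 = {a, b, c}  B3 = {a, c, e}  B4 = {a, c, f}
Tree: B1–B2, B2–B3, B3–B4

The largest bag has 3 vertices, giving width 2; this decomposition certifies tw(G) ≤ 2. On the other hand G contains the 3-clique {a, b, d}. A clique must lie in a single bag of any decomposition, so no decomposition can have width below 2. The upper and lower bounds meet at 2, so that is the treewidth.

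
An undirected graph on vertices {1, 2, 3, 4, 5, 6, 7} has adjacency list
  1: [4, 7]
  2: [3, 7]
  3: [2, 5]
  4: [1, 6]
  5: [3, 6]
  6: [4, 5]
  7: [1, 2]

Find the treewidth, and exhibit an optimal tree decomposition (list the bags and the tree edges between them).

Treewidth 2.
One such decomposition:
Bags: B1 = {2, 3, 5}  B2 = {2, 5, 6}  B3 = {2, 4, 6}  B4 = {1, 2, 4}  B5 = {1, 2, 7}
Tree: B1–B2, B2–B3, B3–B4, B4–B5

Each bag holds 3 vertices, so the decomposition has width 2, which upper-bounds the treewidth. The edges 2–3–5–6–4–1–7–2 form a cycle, so G is not a tree and its treewidth is at least 2. Combining the bounds, tw(G) = 2.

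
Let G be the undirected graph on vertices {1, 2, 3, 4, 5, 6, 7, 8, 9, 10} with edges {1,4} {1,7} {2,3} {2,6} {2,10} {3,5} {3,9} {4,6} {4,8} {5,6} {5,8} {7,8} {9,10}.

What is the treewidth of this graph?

A width-2 tree decomposition is:
Bags: B1 = {3, 9, 10}  B2 = {2, 3, 10}  B3 = {2, 3, 5}  B4 = {2, 5, 6}  B5 = {5, 6, 8}  B6 = {4, 6, 8}  B7 = {4, 7, 8}  B8 = {1, 4, 7}
Tree: B1–B2, B2–B3, B3–B4, B4–B5, B5–B6, B6–B7, B7–B8
Every bag has size at most 3, so the width is 3 − 1 = 2 and tw(G) ≤ 2. The edges 9–10–2–3–9 form a cycle, so G is not a tree and its treewidth is at least 2. Therefore the treewidth is 2.

2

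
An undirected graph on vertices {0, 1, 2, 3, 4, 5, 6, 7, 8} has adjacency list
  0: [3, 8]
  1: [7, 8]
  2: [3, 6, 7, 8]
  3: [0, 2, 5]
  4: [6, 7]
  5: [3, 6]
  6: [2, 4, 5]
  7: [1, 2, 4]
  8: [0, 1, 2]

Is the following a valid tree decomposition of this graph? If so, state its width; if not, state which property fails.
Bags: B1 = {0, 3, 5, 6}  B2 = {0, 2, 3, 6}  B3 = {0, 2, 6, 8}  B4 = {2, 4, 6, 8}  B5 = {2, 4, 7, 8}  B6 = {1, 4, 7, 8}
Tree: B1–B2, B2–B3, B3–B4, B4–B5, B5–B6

Checking the three conditions: (i) the bags cover all of {0, 1, 2, 3, 4, 5, 6, 7, 8}; (ii) for each edge, some bag contains both endpoints; (iii) the bags containing any fixed vertex form a subtree. All hold, so the decomposition is valid with width 4 − 1 = 3.

Yes; width 3.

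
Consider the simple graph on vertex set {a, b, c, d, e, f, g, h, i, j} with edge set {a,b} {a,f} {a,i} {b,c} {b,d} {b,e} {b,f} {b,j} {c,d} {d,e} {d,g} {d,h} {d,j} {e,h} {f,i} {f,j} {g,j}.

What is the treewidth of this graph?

2

A width-2 tree decomposition is:
Bags: B1 = {b, f, j}  B2 = {b, d, j}  B3 = {a, b, f}  B4 = {b, c, d}  B5 = {b, d, e}  B6 = {d, e, h}  B7 = {d, g, j}  B8 = {a, f, i}
Tree: B1–B2, B1–B3, B2–B4, B4–B5, B5–B6, B2–B7, B3–B8
Every bag has size at most 3, so the width is 3 − 1 = 2 and tw(G) ≤ 2. On the other hand G contains the 3-clique {d, g, j}. A clique must lie in a single bag of any decomposition, so no decomposition can have width below 2. Hence tw(G) = 2 exactly.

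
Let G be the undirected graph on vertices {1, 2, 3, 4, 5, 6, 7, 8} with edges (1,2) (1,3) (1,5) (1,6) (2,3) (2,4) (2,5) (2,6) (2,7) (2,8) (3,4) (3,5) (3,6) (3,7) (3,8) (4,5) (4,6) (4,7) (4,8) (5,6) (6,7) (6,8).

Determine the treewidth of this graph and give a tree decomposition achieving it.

Each bag holds 5 vertices, so the decomposition has width 4, which upper-bounds the treewidth. For the lower bound, the 5 vertices {1, 2, 3, 5, 6} are pairwise adjacent, and any tree decomposition puts a clique entirely inside one bag — forcing width ≥ 4. Therefore the treewidth is 4.

Treewidth 4.
Bags: B1 = {2, 3, 4, 6, 8}  B2 = {2, 3, 4, 5, 6}  B3 = {2, 3, 4, 6, 7}  B4 = {1, 2, 3, 5, 6}
Tree: B1–B2, B2–B3, B2–B4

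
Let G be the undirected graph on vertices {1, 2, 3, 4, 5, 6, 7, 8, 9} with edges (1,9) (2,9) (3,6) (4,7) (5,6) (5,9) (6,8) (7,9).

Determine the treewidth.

A width-1 tree decomposition is:
Bags: B1 = {5, 9}  B2 = {5, 6}  B3 = {7, 9}  B4 = {2, 9}  B5 = {1, 9}  B6 = {6, 8}  B7 = {4, 7}  B8 = {3, 6}
Tree: B1–B2, B1–B3, B1–B4, B1–B5, B2–B6, B3–B7, B6–B8
The largest bag has 2 vertices, giving width 1; this decomposition certifies tw(G) ≤ 1. G has an edge, so its treewidth is at least 1. Combining the bounds, tw(G) = 1.

1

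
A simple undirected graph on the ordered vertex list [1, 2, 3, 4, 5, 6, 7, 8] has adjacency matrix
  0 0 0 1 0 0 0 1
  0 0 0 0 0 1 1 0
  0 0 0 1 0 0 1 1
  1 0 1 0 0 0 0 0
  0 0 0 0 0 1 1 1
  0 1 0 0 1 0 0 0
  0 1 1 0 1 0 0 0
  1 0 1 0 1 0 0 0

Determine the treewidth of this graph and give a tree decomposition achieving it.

Treewidth 2.
Bags: B1 = {2, 5, 6}  B2 = {2, 5, 7}  B3 = {5, 7, 8}  B4 = {3, 7, 8}  B5 = {1, 3, 8}  B6 = {1, 3, 4}
Tree: B1–B2, B2–B3, B3–B4, B4–B5, B5–B6

Each bag holds 3 vertices, so the decomposition has width 2, which upper-bounds the treewidth. Since 6–2–7–5–6 is a cycle in G, G is not acyclic. Forests are exactly the graphs of treewidth ≤ 1, so tw(G) ≥ 2. The upper and lower bounds meet at 2, so that is the treewidth.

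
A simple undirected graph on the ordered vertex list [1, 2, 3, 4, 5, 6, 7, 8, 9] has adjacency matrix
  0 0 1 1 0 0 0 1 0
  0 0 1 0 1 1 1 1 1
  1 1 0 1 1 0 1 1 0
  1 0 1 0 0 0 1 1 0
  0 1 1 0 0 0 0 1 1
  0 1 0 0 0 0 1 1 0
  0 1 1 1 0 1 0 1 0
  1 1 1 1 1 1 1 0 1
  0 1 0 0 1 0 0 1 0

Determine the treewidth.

3

A width-3 tree decomposition is:
Bags: B1 = {3, 4, 7, 8}  B2 = {1, 3, 4, 8}  B3 = {2, 3, 7, 8}  B4 = {2, 6, 7, 8}  B5 = {2, 3, 5, 8}  B6 = {2, 5, 8, 9}
Tree: B1–B2, B1–B3, B3–B4, B3–B5, B5–B6
Every bag has size at most 4, so the width is 4 − 1 = 3 and tw(G) ≤ 3. On the other hand G contains the 4-clique {1, 3, 4, 8}. A clique must lie in a single bag of any decomposition, so no decomposition can have width below 3. The upper and lower bounds meet at 3, so that is the treewidth.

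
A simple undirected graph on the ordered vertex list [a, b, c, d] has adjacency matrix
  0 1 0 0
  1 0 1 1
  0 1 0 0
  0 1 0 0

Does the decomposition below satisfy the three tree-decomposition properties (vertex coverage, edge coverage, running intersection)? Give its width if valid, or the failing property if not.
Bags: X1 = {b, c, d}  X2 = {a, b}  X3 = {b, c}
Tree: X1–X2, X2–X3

A tree decomposition must satisfy three properties: every vertex lies in some bag; for every edge, both endpoints lie together in some bag; and for every vertex, the bags containing it form a connected subtree. Here bags containing vertex c are not connected in the tree, so the decomposition is invalid.

No — bags containing vertex c are not connected in the tree.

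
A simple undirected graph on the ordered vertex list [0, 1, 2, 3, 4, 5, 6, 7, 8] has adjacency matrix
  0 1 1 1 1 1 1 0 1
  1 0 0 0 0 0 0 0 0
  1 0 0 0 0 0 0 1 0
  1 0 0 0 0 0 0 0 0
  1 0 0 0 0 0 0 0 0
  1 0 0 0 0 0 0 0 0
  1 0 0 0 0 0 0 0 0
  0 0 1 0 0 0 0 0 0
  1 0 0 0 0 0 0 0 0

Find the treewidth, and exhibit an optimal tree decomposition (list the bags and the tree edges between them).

The largest bag has 2 vertices, giving width 1; this decomposition certifies tw(G) ≤ 1. Any graph with an edge has treewidth ≥ 1, and G has the edge 0–4. Hence tw(G) = 1 exactly.

Treewidth 1.
Bags: B1 = {0, 4}  B2 = {0, 1}  B3 = {0, 8}  B4 = {0, 6}  B5 = {0, 3}  B6 = {0, 2}  B7 = {0, 5}  B8 = {2, 7}
Tree: B1–B2, B1–B3, B3–B4, B4–B5, B1–B6, B3–B7, B6–B8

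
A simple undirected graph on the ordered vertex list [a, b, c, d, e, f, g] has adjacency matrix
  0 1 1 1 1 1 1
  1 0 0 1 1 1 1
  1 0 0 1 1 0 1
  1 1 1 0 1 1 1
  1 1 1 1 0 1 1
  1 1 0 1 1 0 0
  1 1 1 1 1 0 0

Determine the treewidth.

4

A width-4 tree decomposition is:
Bags: B1 = {a, b, d, e, f}  B2 = {a, b, d, e, g}  B3 = {a, c, d, e, g}
Tree: B1–B2, B2–B3
Every bag has size at most 5, so the width is 5 − 1 = 4 and tw(G) ≤ 4. Conversely, {a, c, d, e, g} is a clique of size 5, and the vertices of any clique must share a bag in every tree decomposition; so some bag has ≥ 5 vertices and tw(G) ≥ 4. The upper and lower bounds meet at 4, so that is the treewidth.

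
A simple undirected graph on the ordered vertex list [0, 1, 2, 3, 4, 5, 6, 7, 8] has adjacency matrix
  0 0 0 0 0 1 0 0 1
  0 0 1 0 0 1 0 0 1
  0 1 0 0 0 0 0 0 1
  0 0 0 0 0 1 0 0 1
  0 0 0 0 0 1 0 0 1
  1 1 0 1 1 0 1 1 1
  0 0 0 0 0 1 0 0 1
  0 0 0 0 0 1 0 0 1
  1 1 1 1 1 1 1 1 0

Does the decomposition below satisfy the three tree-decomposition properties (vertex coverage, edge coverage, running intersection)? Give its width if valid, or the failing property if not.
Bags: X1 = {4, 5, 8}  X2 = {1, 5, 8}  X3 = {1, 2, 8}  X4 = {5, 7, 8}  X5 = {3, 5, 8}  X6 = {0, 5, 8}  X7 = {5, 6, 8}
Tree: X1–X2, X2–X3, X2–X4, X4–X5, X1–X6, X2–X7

Yes; width 2.

Every vertex of G appears in some bag (union = {0, 1, 2, 3, 4, 5, 6, 7, 8}); every edge is covered by a bag; and for each vertex v the set of bags containing v is connected in the bag tree. The decomposition is therefore valid. The largest bag has 3 vertices, so the width is 2.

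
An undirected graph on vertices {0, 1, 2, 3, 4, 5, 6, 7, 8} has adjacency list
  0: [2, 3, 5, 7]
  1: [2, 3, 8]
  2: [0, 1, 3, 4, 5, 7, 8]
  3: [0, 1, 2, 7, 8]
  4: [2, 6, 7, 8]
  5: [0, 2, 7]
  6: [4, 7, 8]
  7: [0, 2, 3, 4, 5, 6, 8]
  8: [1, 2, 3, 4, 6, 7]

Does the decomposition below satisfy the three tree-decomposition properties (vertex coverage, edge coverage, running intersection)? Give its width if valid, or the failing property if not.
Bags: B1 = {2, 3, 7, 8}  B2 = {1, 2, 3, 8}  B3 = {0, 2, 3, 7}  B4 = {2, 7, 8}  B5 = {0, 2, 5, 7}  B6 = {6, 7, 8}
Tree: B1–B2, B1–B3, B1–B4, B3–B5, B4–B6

A tree decomposition must satisfy three properties: every vertex lies in some bag; for every edge, both endpoints lie together in some bag; and for every vertex, the bags containing it form a connected subtree. Here vertex 4 appears in no bag, so the decomposition is invalid.

No — vertex 4 appears in no bag.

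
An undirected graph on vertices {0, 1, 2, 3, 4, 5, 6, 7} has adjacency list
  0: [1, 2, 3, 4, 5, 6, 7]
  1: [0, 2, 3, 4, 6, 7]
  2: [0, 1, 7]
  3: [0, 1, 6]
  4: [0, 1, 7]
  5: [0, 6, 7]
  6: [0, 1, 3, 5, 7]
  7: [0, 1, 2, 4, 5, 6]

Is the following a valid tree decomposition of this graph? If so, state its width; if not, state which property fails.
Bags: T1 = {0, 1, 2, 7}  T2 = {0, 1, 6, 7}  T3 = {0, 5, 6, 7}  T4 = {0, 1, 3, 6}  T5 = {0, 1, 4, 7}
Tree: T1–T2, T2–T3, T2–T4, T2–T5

Yes; width 3.

Every vertex of G appears in some bag (union = {0, 1, 2, 3, 4, 5, 6, 7}); every edge is covered by a bag; and for each vertex v the set of bags containing v is connected in the bag tree. The decomposition is therefore valid. The largest bag has 4 vertices, so the width is 3.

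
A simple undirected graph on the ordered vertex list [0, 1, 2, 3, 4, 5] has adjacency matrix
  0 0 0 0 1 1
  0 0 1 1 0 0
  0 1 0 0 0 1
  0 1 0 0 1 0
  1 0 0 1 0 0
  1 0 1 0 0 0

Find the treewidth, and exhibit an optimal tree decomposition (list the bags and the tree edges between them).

Treewidth 2.
One optimal decomposition is:
Bags: B1 = {1, 3, 4}  B2 = {0, 1, 4}  B3 = {0, 1, 5}  B4 = {1, 2, 5}
Tree: B1–B2, B2–B3, B3–B4

Every bag has size at most 3, so the width is 3 − 1 = 2 and tw(G) ≤ 2. The edges 1–3–4–0–5–2–1 form a cycle, so G is not a tree and its treewidth is at least 2. Therefore the treewidth is 2.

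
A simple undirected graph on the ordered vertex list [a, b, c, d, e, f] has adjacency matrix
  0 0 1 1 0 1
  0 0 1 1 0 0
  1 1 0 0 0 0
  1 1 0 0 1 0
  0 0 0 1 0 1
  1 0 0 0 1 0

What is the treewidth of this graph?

A width-2 tree decomposition is:
Bags: B1 = {a, e, f}  B2 = {a, d, e}  B3 = {a, c, d}  B4 = {b, c, d}
Tree: B1–B2, B2–B3, B3–B4
The largest bag has 3 vertices, giving width 2; this decomposition certifies tw(G) ≤ 2. The edges f–e–d–a–f form a cycle, so G is not a tree and its treewidth is at least 2. Hence tw(G) = 2 exactly.

2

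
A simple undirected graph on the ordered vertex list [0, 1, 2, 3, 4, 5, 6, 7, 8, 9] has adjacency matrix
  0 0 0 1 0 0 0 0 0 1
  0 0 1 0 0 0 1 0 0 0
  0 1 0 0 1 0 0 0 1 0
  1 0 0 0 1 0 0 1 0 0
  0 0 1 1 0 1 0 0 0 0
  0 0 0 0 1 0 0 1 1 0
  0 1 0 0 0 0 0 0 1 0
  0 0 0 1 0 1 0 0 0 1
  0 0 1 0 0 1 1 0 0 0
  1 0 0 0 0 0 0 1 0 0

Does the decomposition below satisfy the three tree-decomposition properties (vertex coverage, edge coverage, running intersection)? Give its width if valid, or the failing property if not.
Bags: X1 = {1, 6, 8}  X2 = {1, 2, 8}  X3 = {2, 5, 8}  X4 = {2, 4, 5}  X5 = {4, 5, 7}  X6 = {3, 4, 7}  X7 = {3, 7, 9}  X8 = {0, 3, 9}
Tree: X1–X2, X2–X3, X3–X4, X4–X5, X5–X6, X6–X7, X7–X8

Checking the three conditions: (i) the bags cover all of {0, 1, 2, 3, 4, 5, 6, 7, 8, 9}; (ii) for each edge, some bag contains both endpoints; (iii) the bags containing any fixed vertex form a subtree. All hold, so the decomposition is valid with width 3 − 1 = 2.

Yes; width 2.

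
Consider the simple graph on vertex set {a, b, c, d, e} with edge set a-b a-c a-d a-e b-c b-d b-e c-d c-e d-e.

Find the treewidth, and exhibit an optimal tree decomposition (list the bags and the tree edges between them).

Treewidth 4.
One such decomposition:
Bags: B1 = {a, b, c, d, e}
Tree: (single bag)

With just one bag of size 5, the width is 5 − 1 = 4, so tw(G) ≤ 4. On the other hand G contains the 5-clique {a, b, c, d, e}. A clique must lie in a single bag of any decomposition, so no decomposition can have width below 4. The upper and lower bounds meet at 4, so that is the treewidth.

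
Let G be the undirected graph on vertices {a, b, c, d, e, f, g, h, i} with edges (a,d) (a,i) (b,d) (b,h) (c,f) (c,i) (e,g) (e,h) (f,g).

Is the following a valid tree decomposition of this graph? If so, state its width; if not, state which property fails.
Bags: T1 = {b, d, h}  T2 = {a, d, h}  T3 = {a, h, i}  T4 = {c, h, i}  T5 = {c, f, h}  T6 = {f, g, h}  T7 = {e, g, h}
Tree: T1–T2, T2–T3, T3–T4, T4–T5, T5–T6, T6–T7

Yes; width 2.

Vertex coverage: the bags together contain {a, b, c, d, e, f, g, h, i}, the full vertex set. Edge coverage: each edge of G has both endpoints in at least one bag. Running intersection: for every vertex, the bags containing it form a connected subtree. All three properties hold, so this is a valid tree decomposition of width max|bag| − 1 = 2, and hence tw(G) ≤ 2.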